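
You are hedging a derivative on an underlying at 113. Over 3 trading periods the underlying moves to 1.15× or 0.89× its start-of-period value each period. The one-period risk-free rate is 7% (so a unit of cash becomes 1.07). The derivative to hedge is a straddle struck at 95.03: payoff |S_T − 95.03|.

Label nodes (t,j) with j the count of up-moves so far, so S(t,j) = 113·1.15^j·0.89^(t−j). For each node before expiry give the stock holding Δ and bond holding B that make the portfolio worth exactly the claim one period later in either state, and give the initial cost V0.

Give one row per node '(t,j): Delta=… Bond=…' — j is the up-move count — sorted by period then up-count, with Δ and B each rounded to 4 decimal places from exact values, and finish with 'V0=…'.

(0,0): Delta=0.9135 Bond=-67.0660
(1,0): Delta=0.6620 Bond=-46.4657
(1,1): Delta=1.0000 Bond=-83.0029
(2,0): Delta=-0.3208 Bond=38.2450
(2,1): Delta=1.0000 Bond=-88.8131
(2,2): Delta=1.0000 Bond=-88.8131
V0=36.1581

Under the risk-neutral measure, an up-move has probability p* = (R−d)/(u−d) = 0.6923 and values discount at R = 1.07.
Payoff layer (t=3): V(3,0)=15.3685, V(3,1)=7.9034, V(3,2)=37.9738, V(3,3)=76.8289
(2,0): S=89.5073. Δ = (V_up−V_dn)/(S_up−S_dn) = (7.9034−15.3685)/(102.9334−79.6615) = -0.3208. V = [p*·7.9034 + (1−p*)·15.3685]/1.07 = 9.5330. B = V − Δ·S = 38.2450.
(2,1): S=115.6555. Δ = (V_up−V_dn)/(S_up−S_dn) = (37.9738−7.9034)/(133.0038−102.9334) = 1.0000. V = [p*·37.9738 + (1−p*)·7.9034]/1.07 = 26.8424. B = V − Δ·S = -88.8131.
(2,2): S=149.4425. Δ = (V_up−V_dn)/(S_up−S_dn) = (76.8289−37.9738)/(171.8589−133.0038) = 1.0000. V = [p*·76.8289 + (1−p*)·37.9738]/1.07 = 60.6294. B = V − Δ·S = -88.8131.
(1,0): S=100.5700. Δ = (V_up−V_dn)/(S_up−S_dn) = (26.8424−9.5330)/(115.6555−89.5073) = 0.6620. V = [p*·26.8424 + (1−p*)·9.5330]/1.07 = 20.1088. B = V − Δ·S = -46.4657.
(1,1): S=129.9500. Δ = (V_up−V_dn)/(S_up−S_dn) = (60.6294−26.8424)/(149.4425−115.6555) = 1.0000. V = [p*·60.6294 + (1−p*)·26.8424]/1.07 = 46.9471. B = V − Δ·S = -83.0029.
(0,0): S=113.0000. Δ = (V_up−V_dn)/(S_up−S_dn) = (46.9471−20.1088)/(129.9500−100.5700) = 0.9135. V = [p*·46.9471 + (1−p*)·20.1088]/1.07 = 36.1581. B = V − Δ·S = -67.0660.
Each (Δ,B) replicates both successor values, so the strategy is self-financing and V0 is arbitrage-free.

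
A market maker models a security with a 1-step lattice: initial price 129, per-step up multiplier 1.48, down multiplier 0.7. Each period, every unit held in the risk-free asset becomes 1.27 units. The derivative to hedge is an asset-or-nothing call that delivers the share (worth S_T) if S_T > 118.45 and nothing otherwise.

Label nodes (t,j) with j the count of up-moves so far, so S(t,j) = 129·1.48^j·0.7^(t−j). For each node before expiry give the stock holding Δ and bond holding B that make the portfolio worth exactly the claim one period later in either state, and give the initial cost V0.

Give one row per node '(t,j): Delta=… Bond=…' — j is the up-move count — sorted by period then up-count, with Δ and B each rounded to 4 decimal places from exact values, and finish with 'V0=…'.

(0,0): Delta=1.8974 Bond=-134.9122
V0=109.8571

Since d<R<u, set p* = (R−d)/(u−d) = 0.7308; price each node as the discounted p*-expectation of its children.
At expiry t=1: V(1,0)=0.0000, V(1,1)=190.9200
Node (0,0) S=129.0000: V=(p*·190.9200+(1−p*)·0.0000)/1.27=109.8571; Δ=(190.9200−0.0000)/(190.9200−90.3000)=1.8974; B=V−Δ·S=-134.9122
Check: Δ(0,0)·S0 + B(0,0) = 109.8571 = V0.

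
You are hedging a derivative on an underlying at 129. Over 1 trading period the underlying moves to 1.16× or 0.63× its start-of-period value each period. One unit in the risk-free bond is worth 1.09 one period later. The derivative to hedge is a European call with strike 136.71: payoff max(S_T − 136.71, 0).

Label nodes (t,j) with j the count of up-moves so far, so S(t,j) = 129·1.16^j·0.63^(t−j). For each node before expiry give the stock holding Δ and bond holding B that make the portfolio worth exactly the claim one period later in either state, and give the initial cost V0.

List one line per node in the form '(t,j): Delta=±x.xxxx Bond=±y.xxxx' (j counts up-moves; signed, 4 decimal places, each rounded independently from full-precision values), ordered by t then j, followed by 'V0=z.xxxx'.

(0,0): Delta=0.1891 Bond=-14.1006
V0=10.2957

Under the risk-neutral measure, an up-move has probability p* = (R−d)/(u−d) = 0.8679 and values discount at R = 1.09.
Terminal values V(1,·): V(1,0)=0.0000, V(1,1)=12.9300
  t=0,j=0: stock 129.0000 → up 149.6400 (V=12.9300), down 81.2700 (V=0.0000). Price 10.2957; hedge Δ=0.1891, bond B=-14.1006.
Check: Δ(0,0)·S0 + B(0,0) = 10.2957 = V0.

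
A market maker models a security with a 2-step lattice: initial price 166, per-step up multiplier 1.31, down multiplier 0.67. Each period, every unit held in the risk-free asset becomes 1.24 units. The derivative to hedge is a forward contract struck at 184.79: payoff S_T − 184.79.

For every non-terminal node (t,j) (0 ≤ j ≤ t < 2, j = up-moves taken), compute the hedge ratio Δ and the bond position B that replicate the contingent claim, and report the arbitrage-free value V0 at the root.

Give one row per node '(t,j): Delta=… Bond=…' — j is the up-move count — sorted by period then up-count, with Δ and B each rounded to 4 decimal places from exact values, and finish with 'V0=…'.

(0,0): Delta=1.0000 Bond=-120.1808
(1,0): Delta=1.0000 Bond=-149.0242
(1,1): Delta=1.0000 Bond=-149.0242
V0=45.8192

Since d<R<u, set p* = (R−d)/(u−d) = 0.8906; price each node as the discounted p*-expectation of its children.
Terminal values V(2,·): V(2,0)=-110.2726, V(2,1)=-39.0918, V(2,2)=100.0826
Node (1,0) S=111.2200: V=(p*·-39.0918+(1−p*)·-110.2726)/1.24=-37.8042; Δ=(-39.0918−-110.2726)/(145.6982−74.5174)=1.0000; B=V−Δ·S=-149.0242
Node (1,1) S=217.4600: V=(p*·100.0826+(1−p*)·-39.0918)/1.24=68.4358; Δ=(100.0826−-39.0918)/(284.8726−145.6982)=1.0000; B=V−Δ·S=-149.0242
Node (0,0) S=166.0000: V=(p*·68.4358+(1−p*)·-37.8042)/1.24=45.8192; Δ=(68.4358−-37.8042)/(217.4600−111.2200)=1.0000; B=V−Δ·S=-120.1808
Check: Δ(0,0)·S0 + B(0,0) = 45.8192 = V0.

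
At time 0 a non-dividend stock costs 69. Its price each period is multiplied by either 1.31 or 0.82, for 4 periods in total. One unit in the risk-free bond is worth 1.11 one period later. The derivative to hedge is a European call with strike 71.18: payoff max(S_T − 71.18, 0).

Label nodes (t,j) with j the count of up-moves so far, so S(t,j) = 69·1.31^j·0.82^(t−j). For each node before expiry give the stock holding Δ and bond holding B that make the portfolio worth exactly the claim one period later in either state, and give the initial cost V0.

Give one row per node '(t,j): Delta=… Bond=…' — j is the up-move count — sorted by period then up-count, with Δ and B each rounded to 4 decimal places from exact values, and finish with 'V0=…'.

The replicating-portfolio and risk-neutral prices coincide; use p* = (1.11−0.82)/(1.31−0.82) = 0.5918 for the latter.
Terminal payoffs: V(4,0)=0.0000, V(4,1)=0.0000, V(4,2)=8.4395, V(4,3)=56.0170, V(4,4)=132.0249
(3,0): S=38.0444. Δ = (V_up−V_dn)/(S_up−S_dn) = (0.0000−0.0000)/(49.8382−31.1964) = 0.0000. V = [p*·0.0000 + (1−p*)·0.0000]/1.11 = 0.0000. B = V − Δ·S = 0.0000.
(3,1): S=60.7782. Δ = (V_up−V_dn)/(S_up−S_dn) = (8.4395−0.0000)/(79.6195−49.8382) = 0.2834. V = [p*·8.4395 + (1−p*)·0.0000]/1.11 = 4.4998. B = V − Δ·S = -12.7236.
(3,2): S=97.0969. Δ = (V_up−V_dn)/(S_up−S_dn) = (56.0170−8.4395)/(127.1970−79.6195) = 1.0000. V = [p*·56.0170 + (1−p*)·8.4395]/1.11 = 32.9708. B = V − Δ·S = -64.1261.
(3,3): S=155.1183. Δ = (V_up−V_dn)/(S_up−S_dn) = (132.0249−56.0170)/(203.2049−127.1970) = 1.0000. V = [p*·132.0249 + (1−p*)·56.0170]/1.11 = 90.9922. B = V − Δ·S = -64.1261.
(2,0): S=46.3956. Δ = (V_up−V_dn)/(S_up−S_dn) = (4.4998−0.0000)/(60.7782−38.0444) = 0.1979. V = [p*·4.4998 + (1−p*)·0.0000]/1.11 = 2.3992. B = V − Δ·S = -6.7841.
(2,1): S=74.1198. Δ = (V_up−V_dn)/(S_up−S_dn) = (32.9708−4.4998)/(97.0969−60.7782) = 0.7839. V = [p*·32.9708 + (1−p*)·4.4998]/1.11 = 19.2342. B = V − Δ·S = -38.8698.
(2,2): S=118.4109. Δ = (V_up−V_dn)/(S_up−S_dn) = (90.9922−32.9708)/(155.1183−97.0969) = 1.0000. V = [p*·90.9922 + (1−p*)·32.9708]/1.11 = 60.6396. B = V − Δ·S = -57.7713.
(1,0): S=56.5800. Δ = (V_up−V_dn)/(S_up−S_dn) = (19.2342−2.3992)/(74.1198−46.3956) = 0.6072. V = [p*·19.2342 + (1−p*)·2.3992]/1.11 = 11.1377. B = V − Δ·S = -23.2195.
(1,1): S=90.3900. Δ = (V_up−V_dn)/(S_up−S_dn) = (60.6396−19.2342)/(118.4109−74.1198) = 0.9348. V = [p*·60.6396 + (1−p*)·19.2342]/1.11 = 39.4049. B = V − Δ·S = -45.0959.
(0,0): S=69.0000. Δ = (V_up−V_dn)/(S_up−S_dn) = (39.4049−11.1377)/(90.3900−56.5800) = 0.8361. V = [p*·39.4049 + (1−p*)·11.1377]/1.11 = 25.1056. B = V − Δ·S = -32.5826.
Self-financing check: at every node Δ·S+B equals the discounted successor values.

(0,0): Delta=0.8361 Bond=-32.5826
(1,0): Delta=0.6072 Bond=-23.2195
(1,1): Delta=0.9348 Bond=-45.0959
(2,0): Delta=0.1979 Bond=-6.7841
(2,1): Delta=0.7839 Bond=-38.8698
(2,2): Delta=1.0000 Bond=-57.7713
(3,0): Delta=0.0000 Bond=0.0000
(3,1): Delta=0.2834 Bond=-12.7236
(3,2): Delta=1.0000 Bond=-64.1261
(3,3): Delta=1.0000 Bond=-64.1261
V0=25.1056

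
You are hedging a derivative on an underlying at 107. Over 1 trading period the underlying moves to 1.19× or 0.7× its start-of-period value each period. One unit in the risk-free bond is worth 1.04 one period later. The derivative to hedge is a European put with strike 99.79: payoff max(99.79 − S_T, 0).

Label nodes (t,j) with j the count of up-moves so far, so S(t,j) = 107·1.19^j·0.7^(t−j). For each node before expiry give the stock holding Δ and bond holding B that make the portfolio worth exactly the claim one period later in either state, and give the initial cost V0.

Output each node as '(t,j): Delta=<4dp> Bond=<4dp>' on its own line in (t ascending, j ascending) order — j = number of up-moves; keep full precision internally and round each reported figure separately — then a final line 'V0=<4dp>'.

(0,0): Delta=-0.4747 Bond=58.1223
V0=7.3263

Under the risk-neutral measure, an up-move has probability p* = (R−d)/(u−d) = 0.6939 and values discount at R = 1.04.
Payoff layer (t=1): V(1,0)=24.8900, V(1,1)=0.0000
(0,0): S=107.0000. Δ = (V_up−V_dn)/(S_up−S_dn) = (0.0000−24.8900)/(127.3300−74.9000) = -0.4747. V = [p*·0.0000 + (1−p*)·24.8900]/1.04 = 7.3263. B = V − Δ·S = 58.1223.
Root portfolio cost Δ·107+B reproduces V0=7.3263.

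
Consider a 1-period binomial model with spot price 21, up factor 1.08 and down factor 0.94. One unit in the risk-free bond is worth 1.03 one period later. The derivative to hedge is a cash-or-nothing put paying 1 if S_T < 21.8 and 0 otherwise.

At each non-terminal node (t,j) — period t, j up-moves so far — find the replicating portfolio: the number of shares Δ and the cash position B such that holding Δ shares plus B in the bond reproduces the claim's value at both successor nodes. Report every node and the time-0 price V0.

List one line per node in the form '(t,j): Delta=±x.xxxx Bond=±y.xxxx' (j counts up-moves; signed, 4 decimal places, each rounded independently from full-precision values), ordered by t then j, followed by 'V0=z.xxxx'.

(0,0): Delta=-0.3401 Bond=7.4896
V0=0.3467

Risk-neutral probability p* = (R−d)/(u−d) = (1.03−0.94)/(1.08−0.94) = 0.6429.
At expiry t=1: V(1,0)=1.0000, V(1,1)=0.0000
(0,0): S=21.0000. Δ = (V_up−V_dn)/(S_up−S_dn) = (0.0000−1.0000)/(22.6800−19.7400) = -0.3401. V = [p*·0.0000 + (1−p*)·1.0000]/1.03 = 0.3467. B = V − Δ·S = 7.4896.
Root portfolio cost Δ·21+B reproduces V0=0.3467.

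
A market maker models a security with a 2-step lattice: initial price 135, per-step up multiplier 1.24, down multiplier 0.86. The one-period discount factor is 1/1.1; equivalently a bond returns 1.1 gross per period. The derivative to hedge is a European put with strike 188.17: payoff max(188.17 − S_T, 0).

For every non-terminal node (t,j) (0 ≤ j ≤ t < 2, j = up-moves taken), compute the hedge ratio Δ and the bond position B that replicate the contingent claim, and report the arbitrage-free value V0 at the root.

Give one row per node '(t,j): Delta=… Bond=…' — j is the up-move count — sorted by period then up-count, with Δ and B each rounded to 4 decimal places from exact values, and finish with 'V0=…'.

(0,0): Delta=-0.7828 Bond=132.5883
(1,0): Delta=-1.0000 Bond=171.0636
(1,1): Delta=-0.6949 Bond=131.1374
V0=26.9098

Under the risk-neutral measure, an up-move has probability p* = (R−d)/(u−d) = 0.6316 and values discount at R = 1.1.
Terminal values V(2,·): V(2,0)=88.3240, V(2,1)=44.2060, V(2,2)=0.0000
(1,0): S=116.1000. Δ = (V_up−V_dn)/(S_up−S_dn) = (44.2060−88.3240)/(143.9640−99.8460) = -1.0000. V = [p*·44.2060 + (1−p*)·88.3240]/1.1 = 54.9636. B = V − Δ·S = 171.0636.
(1,1): S=167.4000. Δ = (V_up−V_dn)/(S_up−S_dn) = (0.0000−44.2060)/(207.5760−143.9640) = -0.6949. V = [p*·0.0000 + (1−p*)·44.2060]/1.1 = 14.8058. B = V − Δ·S = 131.1374.
(0,0): S=135.0000. Δ = (V_up−V_dn)/(S_up−S_dn) = (14.8058−54.9636)/(167.4000−116.1000) = -0.7828. V = [p*·14.8058 + (1−p*)·54.9636]/1.1 = 26.9098. B = V − Δ·S = 132.5883.
Self-financing check: at every node Δ·S+B equals the discounted successor values.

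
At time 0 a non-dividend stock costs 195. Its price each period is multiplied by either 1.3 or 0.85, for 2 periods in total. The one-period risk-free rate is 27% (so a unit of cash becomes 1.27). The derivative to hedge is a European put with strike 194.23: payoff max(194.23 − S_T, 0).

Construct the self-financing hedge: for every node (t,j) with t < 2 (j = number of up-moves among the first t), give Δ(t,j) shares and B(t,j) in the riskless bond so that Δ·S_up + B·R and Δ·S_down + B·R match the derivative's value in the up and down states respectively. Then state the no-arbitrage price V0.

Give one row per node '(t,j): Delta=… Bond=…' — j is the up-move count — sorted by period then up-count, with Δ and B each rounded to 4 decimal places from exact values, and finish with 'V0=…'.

Since d<R<u, set p* = (R−d)/(u−d) = 0.9333; price each node as the discounted p*-expectation of its children.
At expiry t=2: V(2,0)=53.3425, V(2,1)=0.0000, V(2,2)=0.0000
Node (1,0) S=165.7500: V=(p*·0.0000+(1−p*)·53.3425)/1.27=2.8001; Δ=(0.0000−53.3425)/(215.4750−140.8875)=-0.7152; B=V−Δ·S=121.3390
Node (1,1) S=253.5000: V=(p*·0.0000+(1−p*)·0.0000)/1.27=0.0000; Δ=(0.0000−0.0000)/(329.5500−215.4750)=0.0000; B=V−Δ·S=0.0000
Node (0,0) S=195.0000: V=(p*·0.0000+(1−p*)·2.8001)/1.27=0.1470; Δ=(0.0000−2.8001)/(253.5000−165.7500)=-0.0319; B=V−Δ·S=6.3695
Root portfolio cost Δ·195+B reproduces V0=0.1470.

(0,0): Delta=-0.0319 Bond=6.3695
(1,0): Delta=-0.7152 Bond=121.3390
(1,1): Delta=0.0000 Bond=0.0000
V0=0.1470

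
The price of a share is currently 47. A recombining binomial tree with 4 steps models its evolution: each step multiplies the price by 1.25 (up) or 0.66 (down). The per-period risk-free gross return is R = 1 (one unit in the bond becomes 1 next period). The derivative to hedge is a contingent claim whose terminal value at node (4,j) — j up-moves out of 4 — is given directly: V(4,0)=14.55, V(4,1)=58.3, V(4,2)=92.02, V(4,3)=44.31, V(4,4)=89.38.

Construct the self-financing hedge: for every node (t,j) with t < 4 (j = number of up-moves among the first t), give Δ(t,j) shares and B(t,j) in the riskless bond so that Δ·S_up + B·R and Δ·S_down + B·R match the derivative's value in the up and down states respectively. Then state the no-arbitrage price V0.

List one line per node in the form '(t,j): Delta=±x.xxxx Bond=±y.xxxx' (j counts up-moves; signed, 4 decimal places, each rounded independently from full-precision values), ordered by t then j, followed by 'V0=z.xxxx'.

No-arbitrage ⇒ martingale measure with p* = (R−d)/(u−d) = 0.5763.
At expiry t=4: V(4,0)=14.5500, V(4,1)=58.3000, V(4,2)=92.0200, V(4,3)=44.3100, V(4,4)=89.3800
Node (3,0) S=13.5123: V=(p*·58.3000+(1−p*)·14.5500)/1=39.7619; Δ=(58.3000−14.5500)/(16.8904−8.9181)=5.4878; B=V−Δ·S=-34.3907
Node (3,1) S=25.5915: V=(p*·92.0200+(1−p*)·58.3000)/1=77.7319; Δ=(92.0200−58.3000)/(31.9894−16.8904)=2.2333; B=V−Δ·S=20.5793
Node (3,2) S=48.4688: V=(p*·44.3100+(1−p*)·92.0200)/1=64.5261; Δ=(44.3100−92.0200)/(60.5859−31.9894)=-1.6684; B=V−Δ·S=145.3905
Node (3,3) S=91.7969: V=(p*·89.3800+(1−p*)·44.3100)/1=70.2825; Δ=(89.3800−44.3100)/(114.7461−60.5859)=0.8322; B=V−Δ·S=-6.1073
Node (2,0) S=20.4732: V=(p*·77.7319+(1−p*)·39.7619)/1=61.6429; Δ=(77.7319−39.7619)/(25.5915−13.5123)=3.1434; B=V−Δ·S=-2.7131
Node (2,1) S=38.7750: V=(p*·64.5261+(1−p*)·77.7319)/1=70.1218; Δ=(64.5261−77.7319)/(48.4688−25.5915)=-0.5772; B=V−Δ·S=92.5044
Node (2,2) S=73.4375: V=(p*·70.2825+(1−p*)·64.5261)/1=67.8434; Δ=(70.2825−64.5261)/(91.7969−48.4688)=0.1329; B=V−Δ·S=58.0867
Node (1,0) S=31.0200: V=(p*·70.1218+(1−p*)·61.6429)/1=66.5290; Δ=(70.1218−61.6429)/(38.7750−20.4732)=0.4633; B=V−Δ·S=52.1580
Node (1,1) S=58.7500: V=(p*·67.8434+(1−p*)·70.1218)/1=68.8088; Δ=(67.8434−70.1218)/(73.4375−38.7750)=-0.0657; B=V−Δ·S=72.6705
Node (0,0) S=47.0000: V=(p*·68.8088+(1−p*)·66.5290)/1=67.8428; Δ=(68.8088−66.5290)/(58.7500−31.0200)=0.0822; B=V−Δ·S=63.9788
Each (Δ,B) replicates both successor values, so the strategy is self-financing and V0 is arbitrage-free.

(0,0): Delta=0.0822 Bond=63.9788
(1,0): Delta=0.4633 Bond=52.1580
(1,1): Delta=-0.0657 Bond=72.6705
(2,0): Delta=3.1434 Bond=-2.7131
(2,1): Delta=-0.5772 Bond=92.5044
(2,2): Delta=0.1329 Bond=58.0867
(3,0): Delta=5.4878 Bond=-34.3907
(3,1): Delta=2.2333 Bond=20.5793
(3,2): Delta=-1.6684 Bond=145.3905
(3,3): Delta=0.8322 Bond=-6.1073
V0=67.8428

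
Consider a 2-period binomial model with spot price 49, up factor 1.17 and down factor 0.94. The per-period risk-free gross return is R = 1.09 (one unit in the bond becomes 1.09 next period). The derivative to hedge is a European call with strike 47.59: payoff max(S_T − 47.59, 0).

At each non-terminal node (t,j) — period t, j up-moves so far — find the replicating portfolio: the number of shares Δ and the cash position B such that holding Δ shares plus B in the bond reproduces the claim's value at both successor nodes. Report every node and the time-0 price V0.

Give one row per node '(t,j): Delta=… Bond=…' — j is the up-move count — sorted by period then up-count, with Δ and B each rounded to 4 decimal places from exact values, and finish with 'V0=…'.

Risk-neutral probability p* = (R−d)/(u−d) = (1.09−0.94)/(1.17−0.94) = 0.6522.
At expiry t=2: V(2,0)=0.0000, V(2,1)=6.3002, V(2,2)=19.4861
(1,0): S=46.0600. Δ = (V_up−V_dn)/(S_up−S_dn) = (6.3002−0.0000)/(53.8902−43.2964) = 0.5947. V = [p*·6.3002 + (1−p*)·0.0000]/1.09 = 3.7696. B = V − Δ·S = -23.6226.
(1,1): S=57.3300. Δ = (V_up−V_dn)/(S_up−S_dn) = (19.4861−6.3002)/(67.0761−53.8902) = 1.0000. V = [p*·19.4861 + (1−p*)·6.3002]/1.09 = 13.6694. B = V − Δ·S = -43.6606.
(0,0): S=49.0000. Δ = (V_up−V_dn)/(S_up−S_dn) = (13.6694−3.7696)/(57.3300−46.0600) = 0.8784. V = [p*·13.6694 + (1−p*)·3.7696]/1.09 = 9.3817. B = V − Δ·S = -33.6613.
Each (Δ,B) replicates both successor values, so the strategy is self-financing and V0 is arbitrage-free.

(0,0): Delta=0.8784 Bond=-33.6613
(1,0): Delta=0.5947 Bond=-23.6226
(1,1): Delta=1.0000 Bond=-43.6606
V0=9.3817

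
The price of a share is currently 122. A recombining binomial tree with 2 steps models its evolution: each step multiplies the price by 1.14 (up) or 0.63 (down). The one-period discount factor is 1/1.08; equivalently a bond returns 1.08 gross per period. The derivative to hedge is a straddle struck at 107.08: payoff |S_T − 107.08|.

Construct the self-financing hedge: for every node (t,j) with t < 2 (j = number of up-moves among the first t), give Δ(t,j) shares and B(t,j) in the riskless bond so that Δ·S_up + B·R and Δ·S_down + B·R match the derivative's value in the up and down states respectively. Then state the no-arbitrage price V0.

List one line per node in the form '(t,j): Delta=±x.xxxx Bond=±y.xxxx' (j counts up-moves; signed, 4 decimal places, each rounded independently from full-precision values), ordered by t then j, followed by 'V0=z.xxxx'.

(0,0): Delta=0.3517 Bond=-4.3927
(1,0): Delta=-1.0000 Bond=99.1481
(1,1): Delta=0.4513 Bond=-18.5964
V0=38.5157

Risk-neutral probability p* = (R−d)/(u−d) = (1.08−0.63)/(1.14−0.63) = 0.8824.
At expiry t=2: V(2,0)=58.6582, V(2,1)=19.4596, V(2,2)=51.4712
Node (1,0) S=76.8600: V=(p*·19.4596+(1−p*)·58.6582)/1.08=22.2881; Δ=(19.4596−58.6582)/(87.6204−48.4218)=-1.0000; B=V−Δ·S=99.1481
Node (1,1) S=139.0800: V=(p*·51.4712+(1−p*)·19.4596)/1.08=44.1714; Δ=(51.4712−19.4596)/(158.5512−87.6204)=0.4513; B=V−Δ·S=-18.5964
Node (0,0) S=122.0000: V=(p*·44.1714+(1−p*)·22.2881)/1.08=38.5157; Δ=(44.1714−22.2881)/(139.0800−76.8600)=0.3517; B=V−Δ·S=-4.3927
Self-financing check: at every node Δ·S+B equals the discounted successor values.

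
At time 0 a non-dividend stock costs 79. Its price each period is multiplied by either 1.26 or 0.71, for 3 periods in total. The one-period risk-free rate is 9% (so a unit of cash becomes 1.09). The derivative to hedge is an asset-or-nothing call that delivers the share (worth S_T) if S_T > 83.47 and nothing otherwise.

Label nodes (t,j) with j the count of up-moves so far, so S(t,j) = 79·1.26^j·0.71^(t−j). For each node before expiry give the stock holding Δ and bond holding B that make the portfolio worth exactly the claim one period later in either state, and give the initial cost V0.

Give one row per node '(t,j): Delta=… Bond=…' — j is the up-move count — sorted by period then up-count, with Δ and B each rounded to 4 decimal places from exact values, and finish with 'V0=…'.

(0,0): Delta=1.3746 Bond=-37.9123
(1,0): Delta=1.8297 Bond=-66.8483
(1,1): Delta=1.2599 Bond=-29.9058
(2,0): Delta=0.0000 Bond=0.0000
(2,1): Delta=2.2909 Bond=-105.4619
(2,2): Delta=1.0000 Bond=0.0000
V0=70.6825

Since d<R<u, set p* = (R−d)/(u−d) = 0.6909; price each node as the discounted p*-expectation of its children.
Terminal payoffs: V(3,0)=0.0000, V(3,1)=0.0000, V(3,2)=89.0485, V(3,3)=158.0297
  t=2,j=0: stock 39.8239 → up 50.1781 (V=0.0000), down 28.2750 (V=0.0000). Price 0.0000; hedge Δ=0.0000, bond B=0.0000.
  t=2,j=1: stock 70.6734 → up 89.0485 (V=89.0485), down 50.1781 (V=0.0000). Price 56.4444; hedge Δ=2.2909, bond B=-105.4619.
  t=2,j=2: stock 125.4204 → up 158.0297 (V=158.0297), down 89.0485 (V=89.0485). Price 125.4204; hedge Δ=1.0000, bond B=0.0000.
  t=1,j=0: stock 56.0900 → up 70.6734 (V=56.4444), down 39.8239 (V=0.0000). Price 35.7779; hedge Δ=1.8297, bond B=-66.8483.
  t=1,j=1: stock 99.5400 → up 125.4204 (V=125.4204), down 70.6734 (V=56.4444). Price 95.5051; hedge Δ=1.2599, bond B=-29.9058.
  t=0,j=0: stock 79.0000 → up 99.5400 (V=95.5051), down 56.0900 (V=35.7779). Price 70.6825; hedge Δ=1.3746, bond B=-37.9123.
Root portfolio cost Δ·79+B reproduces V0=70.6825.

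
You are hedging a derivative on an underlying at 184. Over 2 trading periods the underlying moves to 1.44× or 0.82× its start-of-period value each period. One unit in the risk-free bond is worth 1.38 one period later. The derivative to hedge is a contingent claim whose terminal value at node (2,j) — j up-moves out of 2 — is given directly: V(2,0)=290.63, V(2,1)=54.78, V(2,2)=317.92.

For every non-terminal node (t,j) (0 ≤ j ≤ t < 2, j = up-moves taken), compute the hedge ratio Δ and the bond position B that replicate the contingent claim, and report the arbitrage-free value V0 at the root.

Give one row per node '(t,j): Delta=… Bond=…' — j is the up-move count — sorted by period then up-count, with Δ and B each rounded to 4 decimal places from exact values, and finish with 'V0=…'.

(0,0): Delta=1.3647 Bond=-108.4610
(1,0): Delta=-2.5212 Bond=436.6381
(1,1): Delta=1.6018 Bond=-212.4956
V0=142.6501

Since d<R<u, set p* = (R−d)/(u−d) = 0.9032; price each node as the discounted p*-expectation of its children.
Terminal payoffs: V(2,0)=290.6300, V(2,1)=54.7800, V(2,2)=317.9200
  t=1,j=0: stock 150.8800 → up 217.2672 (V=54.7800), down 123.7216 (V=290.6300). Price 56.2349; hedge Δ=-2.5212, bond B=436.6381.
  t=1,j=1: stock 264.9600 → up 381.5424 (V=317.9200), down 217.2672 (V=54.7800). Price 211.9238; hedge Δ=1.6018, bond B=-212.4956.
  t=0,j=0: stock 184.0000 → up 264.9600 (V=211.9238), down 150.8800 (V=56.2349). Price 142.6501; hedge Δ=1.3647, bond B=-108.4610.
Root portfolio cost Δ·184+B reproduces V0=142.6501.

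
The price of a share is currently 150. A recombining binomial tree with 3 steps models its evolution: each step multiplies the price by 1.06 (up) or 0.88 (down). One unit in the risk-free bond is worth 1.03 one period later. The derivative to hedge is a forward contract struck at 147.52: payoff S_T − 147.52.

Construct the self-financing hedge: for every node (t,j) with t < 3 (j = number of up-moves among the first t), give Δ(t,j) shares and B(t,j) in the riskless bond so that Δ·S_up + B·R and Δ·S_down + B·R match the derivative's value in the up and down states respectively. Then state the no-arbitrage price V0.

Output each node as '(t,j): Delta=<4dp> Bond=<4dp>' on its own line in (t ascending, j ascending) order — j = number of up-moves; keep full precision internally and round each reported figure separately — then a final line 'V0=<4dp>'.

The replicating-portfolio and risk-neutral prices coincide; use p* = (1.03−0.88)/(1.06−0.88) = 0.8333 for the latter.
Terminal payoffs: V(3,0)=-45.2992, V(3,1)=-24.3904, V(3,2)=0.7952, V(3,3)=31.1324
  t=2,j=0: stock 116.1600 → up 123.1296 (V=-24.3904), down 102.2208 (V=-45.2992). Price -27.0633; hedge Δ=1.0000, bond B=-143.2233.
  t=2,j=1: stock 139.9200 → up 148.3152 (V=0.7952), down 123.1296 (V=-24.3904). Price -3.3033; hedge Δ=1.0000, bond B=-143.2233.
  t=2,j=2: stock 168.5400 → up 178.6524 (V=31.1324), down 148.3152 (V=0.7952). Price 25.3167; hedge Δ=1.0000, bond B=-143.2233.
  t=1,j=0: stock 132.0000 → up 139.9200 (V=-3.3033), down 116.1600 (V=-27.0633). Price -7.0517; hedge Δ=1.0000, bond B=-139.0517.
  t=1,j=1: stock 159.0000 → up 168.5400 (V=25.3167), down 139.9200 (V=-3.3033). Price 19.9483; hedge Δ=1.0000, bond B=-139.0517.
  t=0,j=0: stock 150.0000 → up 159.0000 (V=19.9483), down 132.0000 (V=-7.0517). Price 14.9983; hedge Δ=1.0000, bond B=-135.0017.
Root portfolio cost Δ·150+B reproduces V0=14.9983.

(0,0): Delta=1.0000 Bond=-135.0017
(1,0): Delta=1.0000 Bond=-139.0517
(1,1): Delta=1.0000 Bond=-139.0517
(2,0): Delta=1.0000 Bond=-143.2233
(2,1): Delta=1.0000 Bond=-143.2233
(2,2): Delta=1.0000 Bond=-143.2233
V0=14.9983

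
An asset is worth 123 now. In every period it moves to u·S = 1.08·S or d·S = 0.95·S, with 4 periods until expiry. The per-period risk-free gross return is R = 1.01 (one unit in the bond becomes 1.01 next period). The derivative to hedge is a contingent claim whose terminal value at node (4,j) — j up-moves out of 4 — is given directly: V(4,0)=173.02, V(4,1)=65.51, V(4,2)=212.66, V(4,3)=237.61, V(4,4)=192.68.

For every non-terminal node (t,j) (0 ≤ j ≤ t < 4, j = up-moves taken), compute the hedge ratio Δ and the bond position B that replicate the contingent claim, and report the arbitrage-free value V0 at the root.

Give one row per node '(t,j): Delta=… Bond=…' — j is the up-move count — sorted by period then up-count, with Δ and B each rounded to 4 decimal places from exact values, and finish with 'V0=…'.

No-arbitrage ⇒ martingale measure with p* = (R−d)/(u−d) = 0.4615.
Terminal values V(4,·): V(4,0)=173.0200, V(4,1)=65.5100, V(4,2)=212.6600, V(4,3)=237.6100, V(4,4)=192.6800
(3,0): S=105.4571. Δ = (V_up−V_dn)/(S_up−S_dn) = (65.5100−173.0200)/(113.8937−100.1843) = -7.8420. V = [p*·65.5100 + (1−p*)·173.0200]/1.01 = 122.1782. B = V − Δ·S = 949.1782.
(3,1): S=119.8881. Δ = (V_up−V_dn)/(S_up−S_dn) = (212.6600−65.5100)/(129.4791−113.8937) = 9.4415. V = [p*·212.6600 + (1−p*)·65.5100]/1.01 = 132.1043. B = V − Δ·S = -999.8187.
(3,2): S=136.2938. Δ = (V_up−V_dn)/(S_up−S_dn) = (237.6100−212.6600)/(147.1973−129.4791) = 1.4082. V = [p*·237.6100 + (1−p*)·212.6600]/1.01 = 221.9558. B = V − Δ·S = 30.0327.
(3,3): S=154.9446. Δ = (V_up−V_dn)/(S_up−S_dn) = (192.6800−237.6100)/(167.3401−147.1973) = -2.2306. V = [p*·192.6800 + (1−p*)·237.6100]/1.01 = 214.7258. B = V − Δ·S = 560.3412.
(2,0): S=111.0075. Δ = (V_up−V_dn)/(S_up−S_dn) = (132.1043−122.1782)/(119.8881−105.4571) = 0.6878. V = [p*·132.1043 + (1−p*)·122.1782]/1.01 = 125.5045. B = V − Δ·S = 49.1497.
(2,1): S=126.1980. Δ = (V_up−V_dn)/(S_up−S_dn) = (221.9558−132.1043)/(136.2938−119.8881) = 5.4768. V = [p*·221.9558 + (1−p*)·132.1043]/1.01 = 171.8557. B = V − Δ·S = -519.3096.
(2,2): S=143.4672. Δ = (V_up−V_dn)/(S_up−S_dn) = (214.7258−221.9558)/(154.9446−136.2938) = -0.3877. V = [p*·214.7258 + (1−p*)·221.9558]/1.01 = 216.4544. B = V − Δ·S = 272.0698.
(1,0): S=116.8500. Δ = (V_up−V_dn)/(S_up−S_dn) = (171.8557−125.5045)/(126.1980−111.0075) = 3.0513. V = [p*·171.8557 + (1−p*)·125.5045]/1.01 = 145.4429. B = V − Δ·S = -211.1051.
(1,1): S=132.8400. Δ = (V_up−V_dn)/(S_up−S_dn) = (216.4544−171.8557)/(143.4672−126.1980) = 2.5826. V = [p*·216.4544 + (1−p*)·171.8557]/1.01 = 190.5344. B = V − Δ·S = -152.5322.
(0,0): S=123.0000. Δ = (V_up−V_dn)/(S_up−S_dn) = (190.5344−145.4429)/(132.8400−116.8500) = 2.8200. V = [p*·190.5344 + (1−p*)·145.4429]/1.01 = 164.6083. B = V − Δ·S = -182.2490.
The time-0 hedge costs 164.6083, which is the no-arbitrage price.

(0,0): Delta=2.8200 Bond=-182.2490
(1,0): Delta=3.0513 Bond=-211.1051
(1,1): Delta=2.5826 Bond=-152.5322
(2,0): Delta=0.6878 Bond=49.1497
(2,1): Delta=5.4768 Bond=-519.3096
(2,2): Delta=-0.3877 Bond=272.0698
(3,0): Delta=-7.8420 Bond=949.1782
(3,1): Delta=9.4415 Bond=-999.8187
(3,2): Delta=1.4082 Bond=30.0327
(3,3): Delta=-2.2306 Bond=560.3412
V0=164.6083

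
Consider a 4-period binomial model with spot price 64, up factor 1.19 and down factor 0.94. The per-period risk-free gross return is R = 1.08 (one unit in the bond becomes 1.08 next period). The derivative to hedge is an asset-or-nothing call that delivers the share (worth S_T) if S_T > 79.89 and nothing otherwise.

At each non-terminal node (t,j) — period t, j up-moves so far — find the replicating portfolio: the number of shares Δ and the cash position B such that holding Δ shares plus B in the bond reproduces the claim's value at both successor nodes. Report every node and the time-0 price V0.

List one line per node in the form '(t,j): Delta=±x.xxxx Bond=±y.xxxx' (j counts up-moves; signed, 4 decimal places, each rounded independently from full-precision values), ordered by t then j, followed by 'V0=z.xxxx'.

Since d<R<u, set p* = (R−d)/(u−d) = 0.5600; price each node as the discounted p*-expectation of its children.
Payoff layer (t=4): V(4,0)=0.0000, V(4,1)=0.0000, V(4,2)=80.0810, V(4,3)=101.3792, V(4,4)=128.3417
(3,0): S=53.1574. Δ = (V_up−V_dn)/(S_up−S_dn) = (0.0000−0.0000)/(63.2573−49.9679) = 0.0000. V = [p*·0.0000 + (1−p*)·0.0000]/1.08 = 0.0000. B = V − Δ·S = 0.0000.
(3,1): S=67.2950. Δ = (V_up−V_dn)/(S_up−S_dn) = (80.0810−0.0000)/(80.0810−63.2573) = 4.7600. V = [p*·80.0810 + (1−p*)·0.0000]/1.08 = 41.5235. B = V − Δ·S = -278.8006.
(3,2): S=85.1926. Δ = (V_up−V_dn)/(S_up−S_dn) = (101.3792−80.0810)/(101.3792−80.0810) = 1.0000. V = [p*·101.3792 + (1−p*)·80.0810]/1.08 = 85.1926. B = V − Δ·S = 0.0000.
(3,3): S=107.8502. Δ = (V_up−V_dn)/(S_up−S_dn) = (128.3417−101.3792)/(128.3417−101.3792) = 1.0000. V = [p*·128.3417 + (1−p*)·101.3792]/1.08 = 107.8502. B = V − Δ·S = 0.0000.
(2,0): S=56.5504. Δ = (V_up−V_dn)/(S_up−S_dn) = (41.5235−0.0000)/(67.2950−53.1574) = 2.9371. V = [p*·41.5235 + (1−p*)·0.0000]/1.08 = 21.5307. B = V − Δ·S = -144.5633.
(2,1): S=71.5904. Δ = (V_up−V_dn)/(S_up−S_dn) = (85.1926−41.5235)/(85.1926−67.2950) = 2.4399. V = [p*·85.1926 + (1−p*)·41.5235]/1.08 = 61.0909. B = V − Δ·S = -113.5854.
(2,2): S=90.6304. Δ = (V_up−V_dn)/(S_up−S_dn) = (107.8502−85.1926)/(107.8502−85.1926) = 1.0000. V = [p*·107.8502 + (1−p*)·85.1926]/1.08 = 90.6304. B = V − Δ·S = 0.0000.
(1,0): S=60.1600. Δ = (V_up−V_dn)/(S_up−S_dn) = (61.0909−21.5307)/(71.5904−56.5504) = 2.6303. V = [p*·61.0909 + (1−p*)·21.5307]/1.08 = 40.4485. B = V − Δ·S = -117.7923.
(1,1): S=76.1600. Δ = (V_up−V_dn)/(S_up−S_dn) = (90.6304−61.0909)/(90.6304−71.5904) = 1.5514. V = [p*·90.6304 + (1−p*)·61.0909]/1.08 = 71.8824. B = V − Δ·S = -46.2755.
(0,0): S=64.0000. Δ = (V_up−V_dn)/(S_up−S_dn) = (71.8824−40.4485)/(76.1600−60.1600) = 1.9646. V = [p*·71.8824 + (1−p*)·40.4485]/1.08 = 53.7514. B = V − Δ·S = -71.9842.
Root portfolio cost Δ·64+B reproduces V0=53.7514.

(0,0): Delta=1.9646 Bond=-71.9842
(1,0): Delta=2.6303 Bond=-117.7923
(1,1): Delta=1.5514 Bond=-46.2755
(2,0): Delta=2.9371 Bond=-144.5633
(2,1): Delta=2.4399 Bond=-113.5854
(2,2): Delta=1.0000 Bond=0.0000
(3,0): Delta=0.0000 Bond=0.0000
(3,1): Delta=4.7600 Bond=-278.8006
(3,2): Delta=1.0000 Bond=0.0000
(3,3): Delta=1.0000 Bond=0.0000
V0=53.7514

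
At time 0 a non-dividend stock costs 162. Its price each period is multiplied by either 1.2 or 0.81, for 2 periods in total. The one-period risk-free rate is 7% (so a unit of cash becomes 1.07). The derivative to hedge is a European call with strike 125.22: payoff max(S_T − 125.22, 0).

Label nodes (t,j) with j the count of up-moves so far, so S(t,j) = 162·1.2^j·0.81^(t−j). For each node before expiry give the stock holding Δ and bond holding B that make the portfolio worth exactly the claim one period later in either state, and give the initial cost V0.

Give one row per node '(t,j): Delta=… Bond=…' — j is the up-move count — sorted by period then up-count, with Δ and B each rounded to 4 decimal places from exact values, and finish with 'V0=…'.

(0,0): Delta=0.9067 Bond=-92.4122
(1,0): Delta=0.6301 Bond=-62.5872
(1,1): Delta=1.0000 Bond=-117.0280
V0=54.4653

The replicating-portfolio and risk-neutral prices coincide; use p* = (1.07−0.81)/(1.2−0.81) = 0.6667 for the latter.
Terminal values V(2,·): V(2,0)=0.0000, V(2,1)=32.2440, V(2,2)=108.0600
(1,0): S=131.2200. Δ = (V_up−V_dn)/(S_up−S_dn) = (32.2440−0.0000)/(157.4640−106.2882) = 0.6301. V = [p*·32.2440 + (1−p*)·0.0000]/1.07 = 20.0897. B = V − Δ·S = -62.5872.
(1,1): S=194.4000. Δ = (V_up−V_dn)/(S_up−S_dn) = (108.0600−32.2440)/(233.2800−157.4640) = 1.0000. V = [p*·108.0600 + (1−p*)·32.2440]/1.07 = 77.3720. B = V − Δ·S = -117.0280.
(0,0): S=162.0000. Δ = (V_up−V_dn)/(S_up−S_dn) = (77.3720−20.0897)/(194.4000−131.2200) = 0.9067. V = [p*·77.3720 + (1−p*)·20.0897]/1.07 = 54.4653. B = V − Δ·S = -92.4122.
Self-financing check: at every node Δ·S+B equals the discounted successor values.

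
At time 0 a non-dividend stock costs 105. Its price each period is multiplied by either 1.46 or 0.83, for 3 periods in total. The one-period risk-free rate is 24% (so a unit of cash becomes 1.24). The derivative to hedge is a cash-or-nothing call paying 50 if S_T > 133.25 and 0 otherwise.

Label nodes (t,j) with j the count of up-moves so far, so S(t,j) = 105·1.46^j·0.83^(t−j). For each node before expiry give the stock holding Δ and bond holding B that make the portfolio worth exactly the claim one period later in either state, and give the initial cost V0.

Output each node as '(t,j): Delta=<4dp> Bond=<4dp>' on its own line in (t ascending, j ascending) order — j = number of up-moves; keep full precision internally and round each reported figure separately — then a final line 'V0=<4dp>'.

Since d<R<u, set p* = (R−d)/(u−d) = 0.6508; price each node as the discounted p*-expectation of its children.
Terminal payoffs: V(3,0)=0.0000, V(3,1)=0.0000, V(3,2)=50.0000, V(3,3)=50.0000
(2,0): S=72.3345. Δ = (V_up−V_dn)/(S_up−S_dn) = (0.0000−0.0000)/(105.6084−60.0376) = 0.0000. V = [p*·0.0000 + (1−p*)·0.0000]/1.24 = 0.0000. B = V − Δ·S = 0.0000.
(2,1): S=127.2390. Δ = (V_up−V_dn)/(S_up−S_dn) = (50.0000−0.0000)/(185.7689−105.6084) = 0.6237. V = [p*·50.0000 + (1−p*)·0.0000]/1.24 = 26.2417. B = V − Δ·S = -53.1234.
(2,2): S=223.8180. Δ = (V_up−V_dn)/(S_up−S_dn) = (50.0000−50.0000)/(326.7743−185.7689) = 0.0000. V = [p*·50.0000 + (1−p*)·50.0000]/1.24 = 40.3226. B = V − Δ·S = 40.3226.
(1,0): S=87.1500. Δ = (V_up−V_dn)/(S_up−S_dn) = (26.2417−0.0000)/(127.2390−72.3345) = 0.4780. V = [p*·26.2417 + (1−p*)·0.0000]/1.24 = 13.7725. B = V − Δ·S = -27.8809.
(1,1): S=153.3000. Δ = (V_up−V_dn)/(S_up−S_dn) = (40.3226−26.2417)/(223.8180−127.2390) = 0.1458. V = [p*·40.3226 + (1−p*)·26.2417]/1.24 = 28.5528. B = V − Δ·S = 6.2021.
(0,0): S=105.0000. Δ = (V_up−V_dn)/(S_up−S_dn) = (28.5528−13.7725)/(153.3000−87.1500) = 0.2234. V = [p*·28.5528 + (1−p*)·13.7725]/1.24 = 18.8640. B = V − Δ·S = -4.5967.
Check: Δ(0,0)·S0 + B(0,0) = 18.8640 = V0.

(0,0): Delta=0.2234 Bond=-4.5967
(1,0): Delta=0.4780 Bond=-27.8809
(1,1): Delta=0.1458 Bond=6.2021
(2,0): Delta=0.0000 Bond=0.0000
(2,1): Delta=0.6237 Bond=-53.1234
(2,2): Delta=0.0000 Bond=40.3226
V0=18.8640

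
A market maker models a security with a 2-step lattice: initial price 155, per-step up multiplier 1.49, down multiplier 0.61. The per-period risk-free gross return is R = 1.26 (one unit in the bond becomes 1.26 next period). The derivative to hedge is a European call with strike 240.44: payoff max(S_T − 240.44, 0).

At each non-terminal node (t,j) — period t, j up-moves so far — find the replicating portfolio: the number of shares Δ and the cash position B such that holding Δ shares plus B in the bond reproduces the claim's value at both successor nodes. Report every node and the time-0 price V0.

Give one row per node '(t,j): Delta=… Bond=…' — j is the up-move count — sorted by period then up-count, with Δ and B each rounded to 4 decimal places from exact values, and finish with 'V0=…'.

(0,0): Delta=0.4456 Bond=-33.4359
(1,0): Delta=0.0000 Bond=0.0000
(1,1): Delta=0.5101 Bond=-57.0365
V0=35.6284

The replicating-portfolio and risk-neutral prices coincide; use p* = (1.26−0.61)/(1.49−0.61) = 0.7386 for the latter.
Terminal values V(2,·): V(2,0)=0.0000, V(2,1)=0.0000, V(2,2)=103.6755
  t=1,j=0: stock 94.5500 → up 140.8795 (V=0.0000), down 57.6755 (V=0.0000). Price 0.0000; hedge Δ=0.0000, bond B=0.0000.
  t=1,j=1: stock 230.9500 → up 344.1155 (V=103.6755), down 140.8795 (V=0.0000). Price 60.7766; hedge Δ=0.5101, bond B=-57.0365.
  t=0,j=0: stock 155.0000 → up 230.9500 (V=60.7766), down 94.5500 (V=0.0000). Price 35.6284; hedge Δ=0.4456, bond B=-33.4359.
The time-0 hedge costs 35.6284, which is the no-arbitrage price.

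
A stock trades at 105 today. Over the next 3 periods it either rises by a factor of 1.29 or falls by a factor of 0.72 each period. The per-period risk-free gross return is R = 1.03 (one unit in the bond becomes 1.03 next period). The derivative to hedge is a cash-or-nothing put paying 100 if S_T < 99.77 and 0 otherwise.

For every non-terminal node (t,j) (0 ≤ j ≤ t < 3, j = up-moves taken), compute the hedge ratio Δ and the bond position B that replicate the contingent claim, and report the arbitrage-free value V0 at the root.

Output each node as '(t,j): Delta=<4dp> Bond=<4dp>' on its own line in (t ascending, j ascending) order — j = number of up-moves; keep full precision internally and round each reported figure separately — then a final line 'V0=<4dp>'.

No-arbitrage ⇒ martingale measure with p* = (R−d)/(u−d) = 0.5439.
Terminal payoffs: V(3,0)=100.0000, V(3,1)=100.0000, V(3,2)=0.0000, V(3,3)=0.0000
(2,0): S=54.4320. Δ = (V_up−V_dn)/(S_up−S_dn) = (100.0000−100.0000)/(70.2173−39.1910) = 0.0000. V = [p*·100.0000 + (1−p*)·100.0000]/1.03 = 97.0874. B = V − Δ·S = 97.0874.
(2,1): S=97.5240. Δ = (V_up−V_dn)/(S_up−S_dn) = (0.0000−100.0000)/(125.8060−70.2173) = -1.7989. V = [p*·0.0000 + (1−p*)·100.0000]/1.03 = 44.2855. B = V − Δ·S = 219.7241.
(2,2): S=174.7305. Δ = (V_up−V_dn)/(S_up−S_dn) = (0.0000−0.0000)/(225.4023−125.8060) = 0.0000. V = [p*·0.0000 + (1−p*)·0.0000]/1.03 = 0.0000. B = V − Δ·S = 0.0000.
(1,0): S=75.6000. Δ = (V_up−V_dn)/(S_up−S_dn) = (44.2855−97.0874)/(97.5240−54.4320) = -1.2253. V = [p*·44.2855 + (1−p*)·97.0874]/1.03 = 66.3792. B = V − Δ·S = 159.0141.
(1,1): S=135.4500. Δ = (V_up−V_dn)/(S_up−S_dn) = (0.0000−44.2855)/(174.7305−97.5240) = -0.5736. V = [p*·0.0000 + (1−p*)·44.2855]/1.03 = 19.6120. B = V − Δ·S = 97.3058.
(0,0): S=105.0000. Δ = (V_up−V_dn)/(S_up−S_dn) = (19.6120−66.3792)/(135.4500−75.6000) = -0.7814. V = [p*·19.6120 + (1−p*)·66.3792]/1.03 = 39.7519. B = V − Δ·S = 121.7995.
The time-0 hedge costs 39.7519, which is the no-arbitrage price.

(0,0): Delta=-0.7814 Bond=121.7995
(1,0): Delta=-1.2253 Bond=159.0141
(1,1): Delta=-0.5736 Bond=97.3058
(2,0): Delta=0.0000 Bond=97.0874
(2,1): Delta=-1.7989 Bond=219.7241
(2,2): Delta=0.0000 Bond=0.0000
V0=39.7519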